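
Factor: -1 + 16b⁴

(2b + 1)(2b - 1)(4b² + 1)

Write as (4b²)² − (1)², then factor 4b² - 1 once more.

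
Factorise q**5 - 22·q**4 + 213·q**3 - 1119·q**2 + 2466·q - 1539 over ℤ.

(q - 1)·(q - 3)·(q - 9)·(q**2 - 9·q + 57)

By the rational root theorem, q = 3 is a root, giving the factor (q - 3) and quotient q**4 - 19·q**3 + 156·q**2 - 651·q + 513.
Next, q = 1 is a root, giving the factor (q - 1) and quotient q**3 - 18·q**2 + 138·q - 513.
Next, q = 9 is a root, so (q - 9) divides it; the quotient is q**2 - 9·q + 57.
The quadratic q**2 - 9·q + 57 has discriminant -147 < 0 and is irreducible over ℤ.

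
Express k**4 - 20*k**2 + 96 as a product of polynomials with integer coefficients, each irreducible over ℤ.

(k**2 - 12)*(k**2 - 8)

Substitute u = k**2 to get a quadratic in u, then factor.
k**2 - 8 is irreducible over ℤ (8 is not a perfect square).
k**2 - 12 is irreducible over ℤ (12 is not a perfect square).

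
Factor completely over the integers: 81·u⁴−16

(3·u+2)·(3·u−2)·(9·u²+4)

(3·u)⁴ − (2)⁴ = ((3·u)² − (2)²)((3·u)² + (2)²); the first factor splits again, the second (9·u²+4) is irreducible.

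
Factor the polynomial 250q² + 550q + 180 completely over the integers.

Pull out the common factor 10, then factor the remaining trinomial.

10(5q + 2)(5q + 9)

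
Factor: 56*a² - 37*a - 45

Need a pair with product 56·(-45) = -2520 and sum -37: that's -72 and 35.
Split the middle term: 56*a² - 72*a + 35*a - 45 = 8*a*(7*a - 9) + 5*(7*a - 9).

(7*a - 9)*(8*a + 5)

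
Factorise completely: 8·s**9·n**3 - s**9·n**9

-n**3·s**9·(n**2 - 2)·(n**4 + 2·n**2 + 4)

Factor out s**9·n**3 first: what remains is -n**6 + 8.
Recognize a difference of cubes with the parts 2 and n**2.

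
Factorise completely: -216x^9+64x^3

Pull out the common factor 8x^3, leaving -27x^6+8.
Recognize a difference of cubes with the parts 2 and 3x^2.

-8x^3(3x^2-2)(9x^4+6x^2+4)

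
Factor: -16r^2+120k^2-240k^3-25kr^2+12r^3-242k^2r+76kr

-(5k+4r)(6k-r)(8k+3r-4)

Group: 5k(-48k^2-10kr+24k+3r^2-4r) + 4r(-48k^2-10kr+24k+3r^2-4r); both groups contain (-48k^2-10kr+24k+3r^2-4r), so (5k+4r) is a factor with cofactor -48k^2-10kr+24k+3r^2-4r.
The cofactor groups again: -48k^2-10kr+24k+3r^2-4r = -8k(6k-r) + (-3r+4)(6k-r); both groups contain (6k-r), giving -(8k+3r-4)(6k-r).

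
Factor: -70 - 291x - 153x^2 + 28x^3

(4x + 5)(7x + 2)(x - 7)

Testing divisors of the constant over divisors of the leading coefficient, x = -2/7 is a root, so (7x + 2) is a factor; dividing leaves 4x^2 - 23x - 35.
The remaining quadratic factors as (4x + 5)(x - 7).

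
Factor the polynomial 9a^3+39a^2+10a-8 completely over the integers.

(3a+2)(3a-1)(a+4)

Trying the rational-root candidates, a = -4 is a root, giving the factor (a+4) and quotient 9a^2+3a-2.
The remaining quadratic factors as (3a+2)(3a-1).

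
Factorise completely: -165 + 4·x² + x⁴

(x² + 15)·(x² - 11)

Substitute u = x² to get a quadratic in u, then factor.
x² + 15 is irreducible over ℤ (always positive, so no real roots).
x² - 11 is irreducible over ℤ (11 is not a perfect square).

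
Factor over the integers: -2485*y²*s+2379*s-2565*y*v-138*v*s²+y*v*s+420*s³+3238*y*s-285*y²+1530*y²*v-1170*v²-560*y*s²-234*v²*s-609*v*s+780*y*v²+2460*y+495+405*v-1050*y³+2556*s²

Group: 15*y*(-70*y²+130*y*v-119*y*s-5*y-39*v*s-195*v+42*s²+243*s+165) + (6*v+10*s+3)*(-70*y²+130*y*v-119*y*s-5*y-39*v*s-195*v+42*s²+243*s+165); both groups contain (-70*y²+130*y*v-119*y*s-5*y-39*v*s-195*v+42*s²+243*s+165), so (15*y+6*v+10*s+3) is a factor with cofactor -70*y²+130*y*v-119*y*s-5*y-39*v*s-195*v+42*s²+243*s+165.
The cofactor groups again: -70*y²+130*y*v-119*y*s-5*y-39*v*s-195*v+42*s²+243*s+165 = -10*y*(7*y-13*v+14*s+11) + (3*s+15)*(7*y-13*v+14*s+11); both groups contain (7*y-13*v+14*s+11), giving -(10*y-3*s-15)*(7*y-13*v+14*s+11).

-(10*y-3*s-15)*(15*y+6*v+10*s+3)*(7*y-13*v+14*s+11)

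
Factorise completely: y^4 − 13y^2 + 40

(y^2 − 5)(y^2 − 8)

Substitute u = y^2 to get a quadratic in u, then factor.
y^2 − 8 is irreducible over ℤ (8 is not a perfect square).
y^2 − 5 is irreducible over ℤ (5 is not a perfect square).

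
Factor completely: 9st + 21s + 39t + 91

Group as (9st + 21s) + (39t + 91) = 3s(3t + 7) + 13(3t + 7).
Both groups share the factor (3t + 7).

(3s + 13)(3t + 7)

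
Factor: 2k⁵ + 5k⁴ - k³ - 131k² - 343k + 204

Testing divisors of the constant over divisors of the leading coefficient, k = -3 is a root, so (k + 3) divides it; the quotient is 2k⁴ - k³ + 2k² - 137k + 68.
Then k = 4 is a root, so (k - 4) divides it; the quotient is 2k³ + 7k² + 30k - 17.
Then k = 1/2 is a root, so (2k - 1) is a factor; dividing leaves k² + 4k + 17.
The quadratic k² + 4k + 17 has discriminant -52 < 0 and is irreducible over ℤ.

(2k - 1)(k + 3)(k - 4)(k² + 4k + 17)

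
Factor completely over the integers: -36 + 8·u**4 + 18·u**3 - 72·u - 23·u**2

By the rational root theorem, u = 2 is a root, so (u - 2) divides it; the quotient is 8·u**3 + 34·u**2 + 45·u + 18.
Next, u = -3/2 is a root, giving the factor (2·u + 3) and quotient 4·u**2 + 11·u + 6.
The remaining quadratic factors as (u + 2)(4·u + 3).

(2·u + 3)·(4·u + 3)·(u + 2)·(u - 2)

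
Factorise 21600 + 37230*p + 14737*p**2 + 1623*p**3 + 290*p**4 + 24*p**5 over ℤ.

(4*p + 9)*(6*p + 5)*(p + 10)*(p**2 − p + 48)

Trying the rational-root candidates, p = −5/6 is a root, so (6*p + 5) divides it; the quotient is 4*p**4 + 45*p**3 + 233*p**2 + 2262*p + 4320.
Then p = −10 is a root, so (p + 10) divides it; the quotient is 4*p**3 + 5*p**2 + 183*p + 432.
Then p = −9/4 is a root, so (4*p + 9) divides it; the quotient is p**2 − p + 48.
The quadratic p**2 − p + 48 has discriminant −191 < 0 and is irreducible over ℤ.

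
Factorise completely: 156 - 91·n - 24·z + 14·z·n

(2·z - 13)·(7·n - 12)

Group as (14·z·n - 24·z) + (-91·n + 156) = 2·z·(7·n - 12) - 13·(7·n - 12).
Both groups share the factor (7·n - 12).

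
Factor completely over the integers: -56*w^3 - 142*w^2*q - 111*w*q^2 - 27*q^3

-(4*w + 3*q)*(7*w + 9*q)*(2*w + q)

Group: 2*w*(-28*w^2 - 57*w*q - 27*q^2) + q*(-28*w^2 - 57*w*q - 27*q^2); both groups contain (-28*w^2 - 57*w*q - 27*q^2), so (2*w + q) is a factor with cofactor -28*w^2 - 57*w*q - 27*q^2.
The cofactor groups again: -28*w^2 - 57*w*q - 27*q^2 = -7*w*(4*w + 3*q) - 9*q*(4*w + 3*q); both groups contain (4*w + 3*q), giving -(7*w + 9*q)*(4*w + 3*q).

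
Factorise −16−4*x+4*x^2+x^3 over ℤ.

Testing divisors of the constant over divisors of the leading coefficient, x = −4 is a root, so (x+4) divides it; the quotient is x^2−4.
The remaining quadratic factors as (x−2)(x+2).

(x+2)*(x+4)*(x−2)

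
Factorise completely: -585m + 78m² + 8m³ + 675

By the rational root theorem, m = -15 is a root, giving the factor (m + 15) and quotient 8m² - 42m + 45.
The remaining quadratic factors as (2m - 3)(4m - 15).

(2m - 3)(4m - 15)(m + 15)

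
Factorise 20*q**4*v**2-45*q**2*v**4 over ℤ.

Every term has a factor of 5*q**2*v**2. Then 4*q**2-9*v**2 = (2*q)² − (3*v)².

5*q**2*v**2*(2*q+3*v)*(2*q-3*v)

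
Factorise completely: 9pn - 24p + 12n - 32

(3n - 8)(3p + 4)

Group as (9pn - 24p) + (12n - 32) = 3p(3n - 8) + 4(3n - 8).
Both groups share the factor (3n - 8).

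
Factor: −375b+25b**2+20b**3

5b(4b−15)(b+5)

Pull out the common factor 5b, then factor the remaining trinomial.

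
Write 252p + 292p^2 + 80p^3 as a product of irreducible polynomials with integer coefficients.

Pull out the common factor 4p, then factor the remaining trinomial.

4p(4p + 9)(5p + 7)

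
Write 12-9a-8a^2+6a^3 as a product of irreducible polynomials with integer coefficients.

Group as (6a^3-9a) + (-8a^2+12) = 3a(2a^2-3) - 4(2a^2-3).
Both groups share the factor (2a^2-3).

(3a-4)(2a^2-3)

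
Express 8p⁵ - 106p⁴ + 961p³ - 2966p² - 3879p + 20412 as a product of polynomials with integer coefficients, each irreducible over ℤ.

Testing divisors of the constant over divisors of the leading coefficient, p = 4 is a root, giving the factor (p - 4) and quotient 8p⁴ - 74p³ + 665p² - 306p - 5103.
Next, p = 7/2 is a root, so (2p - 7) divides it; the quotient is 4p³ - 23p² + 252p + 729.
Continuing, p = -9/4 is a root, so (4p + 9) is a factor; dividing leaves p² - 8p + 81.
The quadratic p² - 8p + 81 has discriminant -260 < 0 and is irreducible over ℤ.

(2p - 7)(4p + 9)(p - 4)(p² - 8p + 81)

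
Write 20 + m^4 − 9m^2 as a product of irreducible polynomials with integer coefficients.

Substitute u = m^2 to get a quadratic in u, then factor.
m^2 − 5 is irreducible over ℤ (5 is not a perfect square).
m^2 − 4 is a difference of squares.

(m + 2)(m − 2)(m^2 − 5)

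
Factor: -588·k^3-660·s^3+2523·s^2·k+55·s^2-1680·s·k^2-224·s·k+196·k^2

Group: 5·s·(-132·s^2+135·s·k+11·s+42·k^2-14·k) - 14·k·(-132·s^2+135·s·k+11·s+42·k^2-14·k); both groups contain (-132·s^2+135·s·k+11·s+42·k^2-14·k), so (5·s-14·k) is a factor with cofactor -132·s^2+135·s·k+11·s+42·k^2-14·k.
The cofactor groups again: -132·s^2+135·s·k+11·s+42·k^2-14·k = -12·s·(11·s-14·k) + (-3·k+1)·(11·s-14·k); both groups contain (11·s-14·k), giving -(12·s+3·k-1)·(11·s-14·k).

-(11·s-14·k)·(5·s-14·k)·(12·s+3·k-1)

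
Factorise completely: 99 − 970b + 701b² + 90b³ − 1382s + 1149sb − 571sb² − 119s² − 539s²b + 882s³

(9s − 10b + 11)(7s − b − 9)(14s + 9b − 1)

Group: 9s(98s² + 49sb − 133s − 9b² − 80b + 9) + (−10b + 11)(98s² + 49sb − 133s − 9b² − 80b + 9); both groups contain (98s² + 49sb − 133s − 9b² − 80b + 9), so (9s − 10b + 11) is a factor with cofactor 98s² + 49sb − 133s − 9b² − 80b + 9.
The cofactor groups again: 98s² + 49sb − 133s − 9b² − 80b + 9 = 14s(7s − b − 9) + (9b − 1)(7s − b − 9); both groups contain (7s − b − 9), giving (14s + 9b − 1)(7s − b − 9).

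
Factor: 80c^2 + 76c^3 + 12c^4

Pull out the common factor 4c^2, then factor the remaining trinomial.

4c^2(3c + 4)(c + 5)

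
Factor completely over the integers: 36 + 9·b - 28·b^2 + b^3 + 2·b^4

By the rational root theorem, b = -4 is a root, so (b + 4) is a factor; dividing leaves 2·b^3 - 7·b^2 + 9.
Continuing, b = -1 is a root, giving the factor (b + 1) and quotient 2·b^2 - 9·b + 9.
The remaining quadratic factors as (b - 3)(2·b - 3).

(2·b - 3)·(b + 1)·(b + 4)·(b - 3)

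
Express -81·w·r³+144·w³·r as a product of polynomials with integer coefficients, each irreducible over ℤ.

9·r·w·(4·w-3·r)·(4·w+3·r)

Pull out the common factor 9·w·r; 16·w²-9·r² is a difference of squares.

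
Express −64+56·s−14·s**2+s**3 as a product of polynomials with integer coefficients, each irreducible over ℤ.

Among the possible rational roots, s = 8 is a root, so (s−8) is a factor; dividing leaves s**2−6·s+8.
The remaining quadratic factors as (s−2)(s−4).

(s−2)·(s−4)·(s−8)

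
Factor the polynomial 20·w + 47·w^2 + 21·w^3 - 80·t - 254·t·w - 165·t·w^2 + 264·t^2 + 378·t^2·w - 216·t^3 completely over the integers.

Group: 9·t·(-24·t^2 + 34·t·w + 16·t - 7·w^2 - 4·w) + (-3·w - 5)·(-24·t^2 + 34·t·w + 16·t - 7·w^2 - 4·w); both groups contain (-24·t^2 + 34·t·w + 16·t - 7·w^2 - 4·w), so (9·t - 3·w - 5) is a factor with cofactor -24·t^2 + 34·t·w + 16·t - 7·w^2 - 4·w.
The cofactor groups again: -24·t^2 + 34·t·w + 16·t - 7·w^2 - 4·w = -4·t·(6·t - 7·w - 4) + w·(6·t - 7·w - 4); both groups contain (6·t - 7·w - 4), giving -(4·t - w)·(6·t - 7·w - 4).

-(4·t - w)·(6·t - 7·w - 4)·(9·t - 3·w - 5)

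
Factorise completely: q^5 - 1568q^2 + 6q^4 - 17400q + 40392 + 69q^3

By the rational root theorem, q = 2 is a root, so (q - 2) divides it; the quotient is q^4 + 8q^3 + 85q^2 - 1398q - 20196.
Next, q = 11 is a root, so (q - 11) divides it; the quotient is q^3 + 19q^2 + 294q + 1836.
Then q = -9 is a root, so (q + 9) is a factor; dividing leaves q^2 + 10q + 204.
The quadratic q^2 + 10q + 204 has discriminant -716 < 0 and is irreducible over ℤ.

(q + 9)(q - 11)(q - 2)(q^2 + 10q + 204)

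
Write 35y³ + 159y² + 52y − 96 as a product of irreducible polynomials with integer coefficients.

(5y − 3)(7y + 8)(y + 4)

Trying the rational-root candidates, y = −4 is a root, so (y + 4) is a factor; dividing leaves 35y² + 19y − 24.
The remaining quadratic factors as (5y − 3)(7y + 8).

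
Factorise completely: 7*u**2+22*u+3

(7*u+1)*(u+3)

Need a pair with product 7·3 = 21 and sum 22: that's 1 and 21.
Split the middle term: 7*u**2+u + 21*u+3 = u*(7*u+1) + 3*(7*u+1).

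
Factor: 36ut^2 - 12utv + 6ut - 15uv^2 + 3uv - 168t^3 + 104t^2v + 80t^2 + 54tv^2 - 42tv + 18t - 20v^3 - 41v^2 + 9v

Group: 2t(18ut - 15uv + 3u - 84t^2 + 94tv + 40t - 20v^2 - 41v + 9) + v(18ut - 15uv + 3u - 84t^2 + 94tv + 40t - 20v^2 - 41v + 9); both groups contain (18ut - 15uv + 3u - 84t^2 + 94tv + 40t - 20v^2 - 41v + 9), so (2t + v) is a factor with cofactor 18ut - 15uv + 3u - 84t^2 + 94tv + 40t - 20v^2 - 41v + 9.
The cofactor groups again: 18ut - 15uv + 3u - 84t^2 + 94tv + 40t - 20v^2 - 41v + 9 = 3u(6t - 5v + 1) + (-14t + 4v + 9)(6t - 5v + 1); both groups contain (6t - 5v + 1), giving (3u - 14t + 4v + 9)(6t - 5v + 1).

(3u - 14t + 4v + 9)(2t + v)(6t - 5v + 1)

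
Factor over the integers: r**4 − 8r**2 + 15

(r**2 − 3)(r**2 − 5)

Substitute u = r**2 to get a quadratic in u, then factor.
r**2 − 5 is irreducible over ℤ (5 is not a perfect square).
r**2 − 3 is irreducible over ℤ (3 is not a perfect square).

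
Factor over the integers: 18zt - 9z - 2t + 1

(2t - 1)(9z - 1)

Group as (18zt - 9z) + (-2t + 1) = 9z(2t - 1) - (2t - 1).
Both groups share the factor (2t - 1).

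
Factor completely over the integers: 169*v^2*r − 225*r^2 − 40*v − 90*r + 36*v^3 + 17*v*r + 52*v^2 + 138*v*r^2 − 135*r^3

(9*v − 5*r − 5)*(v + 3*r + 2)*(4*v + 9*r)

Group: v*(36*v^2 + 61*v*r − 20*v − 45*r^2 − 45*r) + (3*r + 2)*(36*v^2 + 61*v*r − 20*v − 45*r^2 − 45*r); both groups contain (36*v^2 + 61*v*r − 20*v − 45*r^2 − 45*r), so (v + 3*r + 2) is a factor with cofactor 36*v^2 + 61*v*r − 20*v − 45*r^2 − 45*r.
The cofactor groups again: 36*v^2 + 61*v*r − 20*v − 45*r^2 − 45*r = 4*v*(9*v − 5*r − 5) + 9*r*(9*v − 5*r − 5); both groups contain (9*v − 5*r − 5), giving (4*v + 9*r)*(9*v − 5*r − 5).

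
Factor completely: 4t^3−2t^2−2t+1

(2t−1)(2t^2−1)

Group as (4t^3−2t) + (−2t^2+1) = 2t(2t^2−1) − (2t^2−1).
Both groups share the factor (2t^2−1).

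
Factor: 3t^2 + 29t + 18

Need a pair with product 3·18 = 54 and sum 29: that's 2 and 27.
Split the middle term: 3t^2 + 2t + 27t + 18 = t(3t + 2) + 9(3t + 2).

(3t + 2)(t + 9)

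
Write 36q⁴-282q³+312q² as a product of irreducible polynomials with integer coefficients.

6q²(2q-13)(3q-4)

Pull out the common factor 6q², then factor the remaining trinomial.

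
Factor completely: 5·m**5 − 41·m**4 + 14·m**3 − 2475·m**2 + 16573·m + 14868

Among the possible rational roots, m = 9 is a root, giving the factor (m − 9) and quotient 5·m**4 + 4·m**3 + 50·m**2 − 2025·m − 1652.
Next, m = −4/5 is a root, giving the factor (5·m + 4) and quotient m**3 + 10·m − 413.
Next, m = 7 is a root, so (m − 7) divides it; the quotient is m**2 + 7·m + 59.
The quadratic m**2 + 7·m + 59 has discriminant −187 < 0 and is irreducible over ℤ.

(5·m + 4)·(m − 7)·(m − 9)·(m**2 + 7·m + 59)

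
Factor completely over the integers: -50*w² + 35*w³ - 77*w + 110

Group as (35*w³ - 77*w) + (-50*w² + 110) = 7*w*(5*w² - 11) - 10*(5*w² - 11).
Both groups share the factor (5*w² - 11).

(7*w - 10)*(5*w² - 11)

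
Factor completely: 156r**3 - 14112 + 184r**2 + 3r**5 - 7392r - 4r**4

(3r + 14)(r + 2)(r - 6)(r**2 - 2r + 84)

Trying the rational-root candidates, r = -14/3 is a root, giving the factor (3r + 14) and quotient r**4 - 6r**3 + 80r**2 - 312r - 1008.
Continuing, r = 6 is a root, giving the factor (r - 6) and quotient r**3 + 80r + 168.
Then r = -2 is a root, so (r + 2) is a factor; dividing leaves r**2 - 2r + 84.
The quadratic r**2 - 2r + 84 has discriminant -332 < 0 and is irreducible over ℤ.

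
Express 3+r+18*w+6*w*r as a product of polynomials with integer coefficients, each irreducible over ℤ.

Group as (6*w*r+18*w) + (r+3) = 6*w*(r+3) + (r+3).
Both groups share the factor (r+3).

(6*w+1)*(r+3)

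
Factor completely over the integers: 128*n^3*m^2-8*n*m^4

Every term has a factor of 8*n*m^2. Then 16*n^2-m^2 = (4*n)² − (m)².

8*m^2*n*(4*n-m)*(4*n+m)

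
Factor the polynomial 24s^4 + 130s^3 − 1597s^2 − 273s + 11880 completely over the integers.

(2s − 9)(3s + 8)(4s − 15)(s + 11)

By the rational root theorem, s = −11 is a root, so (s + 11) divides it; the quotient is 24s^3 − 134s^2 − 123s + 1080.
Then s = −8/3 is a root, so (3s + 8) is a factor; dividing leaves 8s^2 − 66s + 135.
The remaining quadratic factors as (4s − 15)(2s − 9).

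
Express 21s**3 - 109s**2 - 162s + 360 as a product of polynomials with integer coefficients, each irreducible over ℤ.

(3s - 4)(7s + 15)(s - 6)

Among the possible rational roots, s = -15/7 is a root, so (7s + 15) is a factor; dividing leaves 3s**2 - 22s + 24.
The remaining quadratic factors as (3s - 4)(s - 6).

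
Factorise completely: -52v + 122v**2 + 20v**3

2v(2v + 13)(5v - 2)

Pull out the common factor 2v, then factor the remaining trinomial.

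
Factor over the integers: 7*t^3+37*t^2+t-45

(7*t+9)*(t+5)*(t-1)

Trying the rational-root candidates, t = 1 is a root, giving the factor (t-1) and quotient 7*t^2+44*t+45.
The remaining quadratic factors as (7*t+9)(t+5).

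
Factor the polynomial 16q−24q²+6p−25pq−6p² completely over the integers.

−(2p+3q−2)(3p+8q)

Group: −3p(2p+3q−2) − 8q(2p+3q−2); both groups contain (2p+3q−2).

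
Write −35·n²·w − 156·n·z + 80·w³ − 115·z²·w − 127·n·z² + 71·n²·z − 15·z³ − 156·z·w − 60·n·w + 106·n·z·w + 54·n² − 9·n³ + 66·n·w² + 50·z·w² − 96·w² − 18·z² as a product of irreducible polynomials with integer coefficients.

Group: n·(−9·n² + 44·n·z − 53·n·w + 54·n + 5·z² + 35·z·w + 6·z − 40·w² + 48·w) + (−3·z − 2·w)·(−9·n² + 44·n·z − 53·n·w + 54·n + 5·z² + 35·z·w + 6·z − 40·w² + 48·w); both groups contain (−9·n² + 44·n·z − 53·n·w + 54·n + 5·z² + 35·z·w + 6·z − 40·w² + 48·w), so (n − 3·z − 2·w) is a factor with cofactor −9·n² + 44·n·z − 53·n·w + 54·n + 5·z² + 35·z·w + 6·z − 40·w² + 48·w.
The cofactor groups again: −9·n² + 44·n·z − 53·n·w + 54·n + 5·z² + 35·z·w + 6·z − 40·w² + 48·w = −9·n·(n − 5·z + 5·w − 6) + (−z − 8·w)·(n − 5·z + 5·w − 6); both groups contain (n − 5·z + 5·w − 6), giving −(9·n + z + 8·w)·(n − 5·z + 5·w − 6).

−(9·n + z + 8·w)·(n − 5·z + 5·w − 6)·(n − 3·z − 2·w)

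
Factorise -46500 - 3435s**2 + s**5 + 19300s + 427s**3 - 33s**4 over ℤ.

Among the possible rational roots, s = 15 is a root, giving the factor (s - 15) and quotient s**4 - 18s**3 + 157s**2 - 1080s + 3100.
Then s = 5 is a root, giving the factor (s - 5) and quotient s**3 - 13s**2 + 92s - 620.
Next, s = 10 is a root, so (s - 10) is a factor; dividing leaves s**2 - 3s + 62.
The quadratic s**2 - 3s + 62 has discriminant -239 < 0 and is irreducible over ℤ.

(s - 10)(s - 15)(s - 5)(s**2 - 3s + 62)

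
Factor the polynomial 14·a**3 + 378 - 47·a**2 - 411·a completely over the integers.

(2·a + 9)·(7·a - 6)·(a - 7)

Trying the rational-root candidates, a = -9/2 is a root, giving the factor (2·a + 9) and quotient 7·a**2 - 55·a + 42.
The remaining quadratic factors as (a - 7)(7·a - 6).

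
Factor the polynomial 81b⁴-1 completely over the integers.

(3b)⁴ − (1)⁴ = ((3b)² − (1)²)((3b)² + (1)²); the first factor splits again, the second (9b²+1) is irreducible.

(3b+1)(3b-1)(9b²+1)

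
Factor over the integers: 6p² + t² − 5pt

(2p − t)(3p − t)

Group: 2p(3p − t) − t(3p − t); both groups contain (3p − t).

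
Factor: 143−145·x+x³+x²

By the rational root theorem, x = 11 is a root, so (x−11) divides it; the quotient is x²+12·x−13.
The remaining quadratic factors as (x−1)(x+13).

(x+13)·(x−1)·(x−11)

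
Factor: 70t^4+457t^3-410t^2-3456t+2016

Among the possible rational roots, t = -6 is a root, so (t+6) is a factor; dividing leaves 70t^3+37t^2-632t+336.
Then t = 4/7 is a root, so (7t-4) is a factor; dividing leaves 10t^2+11t-84.
The remaining quadratic factors as (5t-12)(2t+7).

(2t+7)(5t-12)(7t-4)(t+6)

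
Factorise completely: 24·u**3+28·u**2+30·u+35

Group as (24·u**3+30·u) + (28·u**2+35) = 6·u·(4·u**2+5) + 7·(4·u**2+5).
Both groups share the factor (4·u**2+5).

(6·u+7)·(4·u**2+5)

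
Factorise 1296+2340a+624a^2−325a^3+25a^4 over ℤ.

(5a+4)(5a+6)(a−6)(a−9)

Among the possible rational roots, a = 9 is a root, giving the factor (a−9) and quotient 25a^3−100a^2−276a−144.
Next, a = 6 is a root, giving the factor (a−6) and quotient 25a^2+50a+24.
The remaining quadratic factors as (5a+6)(5a+4).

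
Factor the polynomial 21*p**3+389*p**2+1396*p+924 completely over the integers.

Trying the rational-root candidates, p = -14 is a root, so (p+14) is a factor; dividing leaves 21*p**2+95*p+66.
The remaining quadratic factors as (3*p+11)(7*p+6).

(3*p+11)*(7*p+6)*(p+14)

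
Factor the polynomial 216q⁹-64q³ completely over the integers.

8q³(3q²-2)(9q⁴+6q²+4)

Pull out the common factor 8q³, leaving 27q⁶-8.
Recognize a difference of cubes with the parts 3q² and 2.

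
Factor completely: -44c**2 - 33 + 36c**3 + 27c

Group as (36c**3 + 27c) + (-44c**2 - 33) = 9c(4c**2 + 3) - 11(4c**2 + 3).
Both groups share the factor (4c**2 + 3).

(9c - 11)(4c**2 + 3)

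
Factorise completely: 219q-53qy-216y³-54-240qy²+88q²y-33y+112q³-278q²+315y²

(2q-3y-1)(7q+9y-6)(8q+8y-9)

Group: 2q(56q²+128qy-111q+72y²-129y+54) + (-3y-1)(56q²+128qy-111q+72y²-129y+54); both groups contain (56q²+128qy-111q+72y²-129y+54), so (2q-3y-1) is a factor with cofactor 56q²+128qy-111q+72y²-129y+54.
The cofactor groups again: 56q²+128qy-111q+72y²-129y+54 = 8q(7q+9y-6) + (8y-9)(7q+9y-6); both groups contain (7q+9y-6), giving (8q+8y-9)(7q+9y-6).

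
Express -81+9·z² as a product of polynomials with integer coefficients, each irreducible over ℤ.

Factor out 9, leaving z²-9, which is a difference of two squares.

9·(z+3)·(z-3)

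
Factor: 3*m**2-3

3*(m+1)*(m-1)

Pull out the common factor 3; m**2-1 is a difference of squares.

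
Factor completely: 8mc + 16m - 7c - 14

Group as (8mc + 16m) + (-7c - 14) = 8m(c + 2) - 7(c + 2).
Both groups share the factor (c + 2).

(8m - 7)(c + 2)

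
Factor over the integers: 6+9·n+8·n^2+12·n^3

Group as (12·n^3+9·n) + (8·n^2+6) = 3·n·(4·n^2+3) + 2·(4·n^2+3).
Both groups share the factor (4·n^2+3).

(3·n+2)·(4·n^2+3)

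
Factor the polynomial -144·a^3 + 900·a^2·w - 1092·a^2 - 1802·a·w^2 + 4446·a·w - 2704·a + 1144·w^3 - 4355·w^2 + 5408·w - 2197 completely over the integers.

-(4·a - 11·w + 13)·(6·a - 13·w + 13)·(6·a - 8·w + 13)

Group: 6·a·(-24·a^2 + 98·a·w - 130·a - 88·w^2 + 247·w - 169) + (-13·w + 13)·(-24·a^2 + 98·a·w - 130·a - 88·w^2 + 247·w - 169); both groups contain (-24·a^2 + 98·a·w - 130·a - 88·w^2 + 247·w - 169), so (6·a - 13·w + 13) is a factor with cofactor -24·a^2 + 98·a·w - 130·a - 88·w^2 + 247·w - 169.
The cofactor groups again: -24·a^2 + 98·a·w - 130·a - 88·w^2 + 247·w - 169 = -4·a·(6·a - 8·w + 13) + (11·w - 13)·(6·a - 8·w + 13); both groups contain (6·a - 8·w + 13), giving -(4·a - 11·w + 13)·(6·a - 8·w + 13).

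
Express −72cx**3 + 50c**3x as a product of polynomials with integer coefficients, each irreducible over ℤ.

Pull out the common factor 2cx; 25c**2 − 36x**2 is a difference of squares.

2cx(5c + 6x)(5c − 6x)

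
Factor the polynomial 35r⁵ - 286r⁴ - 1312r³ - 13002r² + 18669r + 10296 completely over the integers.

(5r - 8)(7r + 3)(r - 13)(r² + 6r + 33)

By the rational root theorem, r = -3/7 is a root, giving the factor (7r + 3) and quotient 5r⁴ - 43r³ - 169r² - 1785r + 3432.
Next, r = 13 is a root, so (r - 13) divides it; the quotient is 5r³ + 22r² + 117r - 264.
Next, r = 8/5 is a root, so (5r - 8) divides it; the quotient is r² + 6r + 33.
The quadratic r² + 6r + 33 has discriminant -96 < 0 and is irreducible over ℤ.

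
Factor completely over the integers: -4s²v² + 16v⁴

Factor out 4v² first: what remains is -s² + 4v².
Recognize a difference of squares with the parts 2v and s.

-4v²(s + 2v)(s - 2v)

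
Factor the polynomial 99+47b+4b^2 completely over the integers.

(4b+11)(b+9)

Need a pair with product 4·99 = 396 and sum 47: that's 36 and 11.
Split the middle term: 4b^2+36b + 11b+99 = 4b(b+9) + 11(b+9).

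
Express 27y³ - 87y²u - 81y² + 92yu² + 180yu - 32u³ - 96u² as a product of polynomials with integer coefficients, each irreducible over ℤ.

(3y - 4u)(9y - 8u)(y - u - 3)

Group: y(27y² - 60yu + 32u²) + (-u - 3)(27y² - 60yu + 32u²); both groups contain (27y² - 60yu + 32u²), so (y - u - 3) is a factor with cofactor 27y² - 60yu + 32u².
The cofactor groups again: 27y² - 60yu + 32u² = 3y(9y - 8u) - 4u(9y - 8u); both groups contain (9y - 8u), giving (3y - 4u)(9y - 8u).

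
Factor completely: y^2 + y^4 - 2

Substitute u = y^2 to get a quadratic in u, then factor.
y^2 - 1 is a difference of squares.
y^2 + 2 is irreducible over ℤ (always positive, so no real roots).

(y + 1)·(y - 1)·(y^2 + 2)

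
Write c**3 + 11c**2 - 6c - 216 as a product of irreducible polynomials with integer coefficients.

Trying the rational-root candidates, c = 4 is a root, so (c - 4) divides it; the quotient is c**2 + 15c + 54.
The remaining quadratic factors as (c + 6)(c + 9).

(c + 6)(c + 9)(c - 4)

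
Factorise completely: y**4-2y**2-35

Substitute u = y**2 to get a quadratic in u, then factor.
y**2+5 is irreducible over ℤ (always positive, so no real roots).
y**2-7 is irreducible over ℤ (7 is not a perfect square).

(y**2+5)(y**2-7)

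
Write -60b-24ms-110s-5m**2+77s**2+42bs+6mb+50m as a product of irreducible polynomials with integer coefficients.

-(5m-6b-11s)(m+7s-10)

Group: -5m(m+7s-10) + (6b+11s)(m+7s-10); both groups contain (m+7s-10).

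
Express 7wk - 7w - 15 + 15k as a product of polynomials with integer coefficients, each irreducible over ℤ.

Group as (7wk - 7w) + (15k - 15) = 7w(k - 1) + 15(k - 1).
Both groups share the factor (k - 1).

(7w + 15)(k - 1)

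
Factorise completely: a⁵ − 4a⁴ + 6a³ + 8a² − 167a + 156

(a + 3)(a − 1)(a − 4)(a² − 2a + 13)

Among the possible rational roots, a = 1 is a root, so (a − 1) divides it; the quotient is a⁴ − 3a³ + 3a² + 11a − 156.
Continuing, a = −3 is a root, so (a + 3) is a factor; dividing leaves a³ − 6a² + 21a − 52.
Next, a = 4 is a root, giving the factor (a − 4) and quotient a² − 2a + 13.
The quadratic a² − 2a + 13 has discriminant −48 < 0 and is irreducible over ℤ.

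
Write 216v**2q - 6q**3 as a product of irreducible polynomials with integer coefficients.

6q(6v - q)(6v + q)

Factor out 6q, leaving 36v**2 - q**2, which is a difference of two squares.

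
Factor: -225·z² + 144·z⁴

9·z²·(4·z + 5)·(4·z - 5)

Pull out the common factor 9·z²; 16·z² - 25 is a difference of squares.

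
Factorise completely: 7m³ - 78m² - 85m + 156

(7m + 13)(m - 1)(m - 12)

Among the possible rational roots, m = -13/7 is a root, so (7m + 13) is a factor; dividing leaves m² - 13m + 12.
The remaining quadratic factors as (m - 12)(m - 1).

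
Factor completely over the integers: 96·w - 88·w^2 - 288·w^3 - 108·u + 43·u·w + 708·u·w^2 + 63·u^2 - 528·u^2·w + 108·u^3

(3·u - 9·w + 4)·(4·u - 4·w - 3)·(9·u - 8·w)

Group: 4·u·(27·u^2 - 105·u·w + 36·u + 72·w^2 - 32·w) + (-4·w - 3)·(27·u^2 - 105·u·w + 36·u + 72·w^2 - 32·w); both groups contain (27·u^2 - 105·u·w + 36·u + 72·w^2 - 32·w), so (4·u - 4·w - 3) is a factor with cofactor 27·u^2 - 105·u·w + 36·u + 72·w^2 - 32·w.
The cofactor groups again: 27·u^2 - 105·u·w + 36·u + 72·w^2 - 32·w = 3·u·(9·u - 8·w) + (-9·w + 4)·(9·u - 8·w); both groups contain (9·u - 8·w), giving (3·u - 9·w + 4)·(9·u - 8·w).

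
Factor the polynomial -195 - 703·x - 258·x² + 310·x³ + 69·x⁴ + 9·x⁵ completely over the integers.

(3·x + 1)·(3·x - 5)·(x + 1)·(x² + 8·x + 39)

Trying the rational-root candidates, x = -1/3 is a root, so (3·x + 1) divides it; the quotient is 3·x⁴ + 22·x³ + 96·x² - 118·x - 195.
Then x = -1 is a root, so (x + 1) divides it; the quotient is 3·x³ + 19·x² + 77·x - 195.
Continuing, x = 5/3 is a root, giving the factor (3·x - 5) and quotient x² + 8·x + 39.
The quadratic x² + 8·x + 39 has discriminant -92 < 0 and is irreducible over ℤ.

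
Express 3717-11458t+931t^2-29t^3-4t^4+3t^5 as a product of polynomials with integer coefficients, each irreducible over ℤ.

(3t-1)(t+9)(t-7)(t^2-3t+59)

Among the possible rational roots, t = 1/3 is a root, giving the factor (3t-1) and quotient t^4-t^3-10t^2+307t-3717.
Then t = 7 is a root, so (t-7) divides it; the quotient is t^3+6t^2+32t+531.
Continuing, t = -9 is a root, so (t+9) is a factor; dividing leaves t^2-3t+59.
The quadratic t^2-3t+59 has discriminant -227 < 0 and is irreducible over ℤ.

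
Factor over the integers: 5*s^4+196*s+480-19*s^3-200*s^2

Trying the rational-root candidates, s = -5 is a root, giving the factor (s+5) and quotient 5*s^3-44*s^2+20*s+96.
Then s = 8 is a root, so (s-8) divides it; the quotient is 5*s^2-4*s-12.
The remaining quadratic factors as (5*s+6)(s-2).

(5*s+6)*(s+5)*(s-2)*(s-8)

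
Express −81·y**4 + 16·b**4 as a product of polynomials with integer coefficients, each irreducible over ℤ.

(2·b + 3·y)·(2·b − 3·y)·(4·b**2 + 9·y**2)

Difference of squares twice: with A = 2·b and B = 3·y, A⁴ − B⁴ = (A² − B²)(A² + B²), and A² − B² factors again.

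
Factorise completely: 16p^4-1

Write as (4p^2)² − (1)², then factor 4p^2-1 once more.

(2p+1)(2p-1)(4p^2+1)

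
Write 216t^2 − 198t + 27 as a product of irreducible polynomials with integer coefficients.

9(4t − 3)(6t − 1)

Pull out the common factor 9, then factor the remaining trinomial.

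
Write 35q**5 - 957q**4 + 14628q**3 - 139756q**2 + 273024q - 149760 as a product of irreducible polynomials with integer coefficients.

(5q - 6)(7q - 8)(q - 15)(q**2 - 10q + 208)

By the rational root theorem, q = 8/7 is a root, so (7q - 8) divides it; the quotient is 5q**4 - 131q**3 + 1940q**2 - 17748q + 18720.
Next, q = 6/5 is a root, so (5q - 6) divides it; the quotient is q**3 - 25q**2 + 358q - 3120.
Continuing, q = 15 is a root, so (q - 15) divides it; the quotient is q**2 - 10q + 208.
The quadratic q**2 - 10q + 208 has discriminant -732 < 0 and is irreducible over ℤ.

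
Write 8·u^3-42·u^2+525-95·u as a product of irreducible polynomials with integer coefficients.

Trying the rational-root candidates, u = 15/4 is a root, so (4·u-15) is a factor; dividing leaves 2·u^2-3·u-35.
The remaining quadratic factors as (u-5)(2·u+7).

(2·u+7)·(4·u-15)·(u-5)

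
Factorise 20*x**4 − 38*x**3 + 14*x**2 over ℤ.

2*x**2*(2*x − 1)*(5*x − 7)

Pull out the common factor 2*x**2, then factor the remaining trinomial.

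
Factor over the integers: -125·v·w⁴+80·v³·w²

5·v·w²·(4·v+5·w)·(4·v-5·w)

Every term has a factor of 5·v·w². Then 16·v²-25·w² = (4·v)² − (5·w)².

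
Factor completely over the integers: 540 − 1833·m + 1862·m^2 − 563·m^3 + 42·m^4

(6·m − 5)·(7·m − 4)·(m − 3)·(m − 9)

Trying the rational-root candidates, m = 5/6 is a root, so (6·m − 5) is a factor; dividing leaves 7·m^3 − 88·m^2 + 237·m − 108.
Then m = 9 is a root, giving the factor (m − 9) and quotient 7·m^2 − 25·m + 12.
The remaining quadratic factors as (m − 3)(7·m − 4).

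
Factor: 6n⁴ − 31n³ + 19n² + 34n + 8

(2n + 1)(3n + 1)(n − 2)(n − 4)

Among the possible rational roots, n = −1/3 is a root, giving the factor (3n + 1) and quotient 2n³ − 11n² + 10n + 8.
Next, n = −1/2 is a root, giving the factor (2n + 1) and quotient n² − 6n + 8.
The remaining quadratic factors as (n − 4)(n − 2).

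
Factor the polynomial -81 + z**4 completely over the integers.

(z + 3)(z - 3)(z**2 + 9)

Write as (z**2)² − (9)², then factor z**2 - 9 once more.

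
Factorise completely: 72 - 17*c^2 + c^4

(c + 3)*(c - 3)*(c^2 - 8)

Substitute u = c^2 to get a quadratic in u, then factor.
c^2 - 9 is a difference of squares.
c^2 - 8 is irreducible over ℤ (8 is not a perfect square).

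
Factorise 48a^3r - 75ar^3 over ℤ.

Factor out 3ar, leaving 16a^2 - 25r^2, which is a difference of two squares.

3ar(4a + 5r)(4a - 5r)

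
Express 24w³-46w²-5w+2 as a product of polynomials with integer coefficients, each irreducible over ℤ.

(4w+1)(6w-1)(w-2)

By the rational root theorem, w = 2 is a root, so (w-2) is a factor; dividing leaves 24w²+2w-1.
The remaining quadratic factors as (4w+1)(6w-1).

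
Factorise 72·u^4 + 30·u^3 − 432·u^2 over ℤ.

6·u^2·(3·u + 8)·(4·u − 9)

Pull out the common factor 6·u^2, then factor the remaining trinomial.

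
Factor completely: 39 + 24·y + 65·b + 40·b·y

Group as (40·b·y + 65·b) + (24·y + 39) = 5·b·(8·y + 13) + 3·(8·y + 13).
Both groups share the factor (8·y + 13).

(5·b + 3)·(8·y + 13)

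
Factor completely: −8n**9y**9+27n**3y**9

−n**3y**9(2n**2−3)(4n**4+6n**2+9)

Factor out n**3y**9 first: what remains is −8n**6+27.
Recognize a difference of cubes with the parts 3 and 2n**2.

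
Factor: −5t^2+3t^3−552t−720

(3t+4)(t+12)(t−15)

Among the possible rational roots, t = −4/3 is a root, giving the factor (3t+4) and quotient t^2−3t−180.
The remaining quadratic factors as (t+12)(t−15).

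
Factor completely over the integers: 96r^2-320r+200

Pull out the common factor 8, then factor the remaining trinomial.

8(2r-5)(6r-5)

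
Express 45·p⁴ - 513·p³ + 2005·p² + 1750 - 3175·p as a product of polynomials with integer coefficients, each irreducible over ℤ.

Among the possible rational roots, p = 7/5 is a root, giving the factor (5·p - 7) and quotient 9·p³ - 90·p² + 275·p - 250.
Next, p = 5 is a root, so (p - 5) divides it; the quotient is 9·p² - 45·p + 50.
The remaining quadratic factors as (3·p - 5)(3·p - 10).

(3·p - 10)·(3·p - 5)·(5·p - 7)·(p - 5)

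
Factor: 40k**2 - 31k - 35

Need a pair with product 40·(-35) = -1400 and sum -31: that's 25 and -56.
Split the middle term: 40k**2 + 25k - 56k - 35 = 5k(8k + 5) - 7(8k + 5).

(5k - 7)(8k + 5)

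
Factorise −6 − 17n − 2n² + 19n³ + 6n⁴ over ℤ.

(2n + 1)(3n + 2)(n + 3)(n − 1)

By the rational root theorem, n = 1 is a root, so (n − 1) is a factor; dividing leaves 6n³ + 25n² + 23n + 6.
Then n = −2/3 is a root, so (3n + 2) divides it; the quotient is 2n² + 7n + 3.
The remaining quadratic factors as (n + 3)(2n + 1).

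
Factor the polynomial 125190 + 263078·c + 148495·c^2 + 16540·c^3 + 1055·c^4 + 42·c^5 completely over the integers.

(6·c + 5)·(7·c + 9)·(c + 13)·(c^2 + 10·c + 214)

By the rational root theorem, c = -5/6 is a root, so (6·c + 5) is a factor; dividing leaves 7·c^4 + 170·c^3 + 2615·c^2 + 22570·c + 25038.
Next, c = -13 is a root, so (c + 13) divides it; the quotient is 7·c^3 + 79·c^2 + 1588·c + 1926.
Then c = -9/7 is a root, so (7·c + 9) divides it; the quotient is c^2 + 10·c + 214.
The quadratic c^2 + 10·c + 214 has discriminant -756 < 0 and is irreducible over ℤ.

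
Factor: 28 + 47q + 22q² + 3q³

(3q + 7)(q + 1)(q + 4)

By the rational root theorem, q = -1 is a root, so (q + 1) is a factor; dividing leaves 3q² + 19q + 28.
The remaining quadratic factors as (3q + 7)(q + 4).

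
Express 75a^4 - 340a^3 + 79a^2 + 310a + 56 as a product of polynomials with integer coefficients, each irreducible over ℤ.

(3a + 2)(5a + 1)(5a - 7)(a - 4)

Among the possible rational roots, a = -2/3 is a root, so (3a + 2) divides it; the quotient is 25a^3 - 130a^2 + 113a + 28.
Continuing, a = 7/5 is a root, so (5a - 7) is a factor; dividing leaves 5a^2 - 19a - 4.
The remaining quadratic factors as (5a + 1)(a - 4).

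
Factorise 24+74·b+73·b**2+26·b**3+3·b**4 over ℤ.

(3·b+2)·(b+1)·(b+3)·(b+4)

Trying the rational-root candidates, b = −4 is a root, so (b+4) is a factor; dividing leaves 3·b**3+14·b**2+17·b+6.
Next, b = −1 is a root, so (b+1) is a factor; dividing leaves 3·b**2+11·b+6.
The remaining quadratic factors as (3·b+2)(b+3).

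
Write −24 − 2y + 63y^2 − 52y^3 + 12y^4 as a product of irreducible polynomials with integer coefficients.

Trying the rational-root candidates, y = 2 is a root, so (y − 2) divides it; the quotient is 12y^3 − 28y^2 + 7y + 12.
Next, y = 4/3 is a root, giving the factor (3y − 4) and quotient 4y^2 − 4y − 3.
The remaining quadratic factors as (2y − 3)(2y + 1).

(2y + 1)(2y − 3)(3y − 4)(y − 2)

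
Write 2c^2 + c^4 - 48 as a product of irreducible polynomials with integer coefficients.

Substitute u = c^2 to get a quadratic in u, then factor.
c^2 - 6 is irreducible over ℤ (6 is not a perfect square).
c^2 + 8 is irreducible over ℤ (always positive, so no real roots).

(c^2 + 8)(c^2 - 6)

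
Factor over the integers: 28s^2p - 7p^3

Every term has a factor of 7p. Then 4s^2 - p^2 = (2s)² − (p)².

7p(2s - p)(2s + p)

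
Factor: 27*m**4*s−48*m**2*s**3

3*m**2*s*(3*m+4*s)*(3*m−4*s)

Pull out the common factor 3*m**2*s; 9*m**2−16*s**2 is a difference of squares.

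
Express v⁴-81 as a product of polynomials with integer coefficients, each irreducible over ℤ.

(v)⁴ − (3)⁴ = ((v)² − (3)²)((v)² + (3)²); the first factor splits again, the second (v²+9) is irreducible.

(v+3)(v-3)(v²+9)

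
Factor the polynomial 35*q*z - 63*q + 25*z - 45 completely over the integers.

(5*z - 9)*(7*q + 5)

Group as (35*q*z - 63*q) + (25*z - 45) = 7*q*(5*z - 9) + 5*(5*z - 9).
Both groups share the factor (5*z - 9).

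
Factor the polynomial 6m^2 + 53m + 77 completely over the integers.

Need a pair with product 6·77 = 462 and sum 53: that's 11 and 42.
Split the middle term: 6m^2 + 11m + 42m + 77 = m(6m + 11) + 7(6m + 11).

(6m + 11)(m + 7)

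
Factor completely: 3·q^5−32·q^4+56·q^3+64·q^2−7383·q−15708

Among the possible rational roots, q = 11 is a root, so (q−11) is a factor; dividing leaves 3·q^4+q^3+67·q^2+801·q+1428.
Then q = −7/3 is a root, giving the factor (3·q+7) and quotient q^3−2·q^2+27·q+204.
Then q = −4 is a root, giving the factor (q+4) and quotient q^2−6·q+51.
The quadratic q^2−6·q+51 has discriminant −168 < 0 and is irreducible over ℤ.

(3·q+7)·(q+4)·(q−11)·(q^2−6·q+51)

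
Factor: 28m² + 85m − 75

(4m + 15)(7m − 5)

Need a pair with product 28·(−75) = −2100 and sum 85: that's −20 and 105.
Split the middle term: 28m² − 20m + 105m − 75 = 4m(7m − 5) + 15(7m − 5).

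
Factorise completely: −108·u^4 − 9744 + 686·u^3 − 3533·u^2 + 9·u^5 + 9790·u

(3·u − 7)·(3·u − 8)·(u − 6)·(u^2 − u + 29)

Trying the rational-root candidates, u = 7/3 is a root, so (3·u − 7) divides it; the quotient is 3·u^4 − 29·u^3 + 161·u^2 − 802·u + 1392.
Continuing, u = 6 is a root, giving the factor (u − 6) and quotient 3·u^3 − 11·u^2 + 95·u − 232.
Next, u = 8/3 is a root, so (3·u − 8) is a factor; dividing leaves u^2 − u + 29.
The quadratic u^2 − u + 29 has discriminant −115 < 0 and is irreducible over ℤ.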